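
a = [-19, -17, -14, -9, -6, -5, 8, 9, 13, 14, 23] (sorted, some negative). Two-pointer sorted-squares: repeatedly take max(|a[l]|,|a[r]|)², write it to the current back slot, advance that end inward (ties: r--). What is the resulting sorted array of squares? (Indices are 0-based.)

[25, 36, 64, 81, 81, 169, 196, 196, 289, 361, 529]

l=0 r=10: |-19|<=|23| out[10]=529, r--
l=0 r=9: |-19|>|14| out[9]=361, l++
l=1 r=9: |-17|>|14| out[8]=289, l++
l=2 r=9: |-14|<=|14| out[7]=196, r--
l=2 r=8: |-14|>|13| out[6]=196, l++
l=3 r=8: |-9|<=|13| out[5]=169, r--
l=3 r=7: |-9|<=|9| out[4]=81, r--
l=3 r=6: |-9|>|8| out[3]=81, l++
l=4 r=6: |-6|<=|8| out[2]=64, r--
l=4 r=5: |-6|>|-5| out[1]=36, l++
l=5 r=5: |-5|<=|-5| out[0]=25, r--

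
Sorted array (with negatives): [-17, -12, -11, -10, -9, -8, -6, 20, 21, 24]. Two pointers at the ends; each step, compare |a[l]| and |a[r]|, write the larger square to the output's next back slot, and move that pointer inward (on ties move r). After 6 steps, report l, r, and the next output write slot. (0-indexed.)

[0,9] |-17|<=|24| out[9]=576 → r--
[0,8] |-17|<=|21| out[8]=441 → r--
[0,7] |-17|<=|20| out[7]=400 → r--
[0,6] |-17|>|-6| out[6]=289 → l++
[1,6] |-12|>|-6| out[5]=144 → l++
[2,6] |-11|>|-6| out[4]=121 → l++

l=3, r=6, next write slot=3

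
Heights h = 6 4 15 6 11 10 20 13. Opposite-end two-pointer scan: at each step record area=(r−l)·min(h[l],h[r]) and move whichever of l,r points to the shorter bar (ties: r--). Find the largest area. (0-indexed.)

l=0 r=7: min(6,13)*7=42 best=42 *, l++
l=1 r=7: min(4,13)*6=24 best=42, l++
l=2 r=7: min(15,13)*5=65 best=65 *, r--
l=2 r=6: min(15,20)*4=60 best=65, l++
l=3 r=6: min(6,20)*3=18 best=65, l++
l=4 r=6: min(11,20)*2=22 best=65, l++
l=5 r=6: min(10,20)*1=10 best=65, l++

max area = 65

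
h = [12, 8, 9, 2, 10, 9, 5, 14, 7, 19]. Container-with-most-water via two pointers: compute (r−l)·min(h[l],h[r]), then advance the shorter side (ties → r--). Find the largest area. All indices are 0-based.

l=0 r=9: min(12,19)*9=108 best=108 *, l++
l=1 r=9: min(8,19)*8=64 best=108, l++
l=2 r=9: min(9,19)*7=63 best=108, l++
l=3 r=9: min(2,19)*6=12 best=108, l++
l=4 r=9: min(10,19)*5=50 best=108, l++
l=5 r=9: min(9,19)*4=36 best=108, l++
l=6 r=9: min(5,19)*3=15 best=108, l++
l=7 r=9: min(14,19)*2=28 best=108, l++
l=8 r=9: min(7,19)*1=7 best=108, l++

max area = 108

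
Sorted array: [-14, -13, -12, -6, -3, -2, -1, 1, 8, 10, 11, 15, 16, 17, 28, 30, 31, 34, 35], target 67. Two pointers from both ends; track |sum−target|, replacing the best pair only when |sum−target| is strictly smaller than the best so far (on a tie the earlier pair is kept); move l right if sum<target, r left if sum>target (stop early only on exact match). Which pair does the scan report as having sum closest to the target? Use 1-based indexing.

pair (31, 35) with sum 66 (|Δ|=1)

[1,19] -14+35=21 d=46 * → l++
[2,19] -13+35=22 d=45 * → l++
[3,19] -12+35=23 d=44 * → l++
[4,19] -6+35=29 d=38 * → l++
[5,19] -3+35=32 d=35 * → l++
[6,19] -2+35=33 d=34 * → l++
[7,19] -1+35=34 d=33 * → l++
[8,19] 1+35=36 d=31 * → l++
[9,19] 8+35=43 d=24 * → l++
[10,19] 10+35=45 d=22 * → l++
[11,19] 11+35=46 d=21 * → l++
[12,19] 15+35=50 d=17 * → l++
[13,19] 16+35=51 d=16 * → l++
[14,19] 17+35=52 d=15 * → l++
[15,19] 28+35=63 d=4 * → l++
[16,19] 30+35=65 d=2 * → l++
[17,19] 31+35=66 d=1 * → l++
[18,19] 34+35=69 d=2 → r--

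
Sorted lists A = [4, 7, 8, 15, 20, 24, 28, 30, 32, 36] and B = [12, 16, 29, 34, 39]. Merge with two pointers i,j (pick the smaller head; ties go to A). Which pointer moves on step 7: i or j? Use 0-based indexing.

[i=0,j=0] A[i]=4<=B[j]=12 take 4 → i++
[i=1,j=0] A[i]=7<=B[j]=12 take 7 → i++
[i=2,j=0] A[i]=8<=B[j]=12 take 8 → i++
[i=3,j=0] A[i]=15>B[j]=12 take 12 → j++
[i=3,j=1] A[i]=15<=B[j]=16 take 15 → i++
[i=4,j=1] A[i]=20>B[j]=16 take 16 → j++
[i=4,j=2] A[i]=20<=B[j]=29 take 20 → i++

i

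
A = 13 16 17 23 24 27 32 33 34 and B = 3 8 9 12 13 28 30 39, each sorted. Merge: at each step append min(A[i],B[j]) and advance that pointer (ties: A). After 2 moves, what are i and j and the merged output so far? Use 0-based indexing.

i=0, j=2, merged so far=[3, 8]

[i=0,j=0] A[i]=13>B[j]=3 take 3 → j++
[i=0,j=1] A[i]=13>B[j]=8 take 8 → j++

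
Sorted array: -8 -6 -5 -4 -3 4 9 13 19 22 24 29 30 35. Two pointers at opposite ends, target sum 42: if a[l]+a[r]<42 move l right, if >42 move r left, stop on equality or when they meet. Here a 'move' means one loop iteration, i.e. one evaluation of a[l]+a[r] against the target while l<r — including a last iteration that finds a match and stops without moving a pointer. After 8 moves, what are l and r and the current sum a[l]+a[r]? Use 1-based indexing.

[1,14] -8+35=27 <42 → l++
[2,14] -6+35=29 <42 → l++
[3,14] -5+35=30 <42 → l++
[4,14] -4+35=31 <42 → l++
[5,14] -3+35=32 <42 → l++
[6,14] 4+35=39 <42 → l++
[7,14] 9+35=44 >42 → r--
[7,13] 9+30=39 <42 → l++

l=8, r=13, sum=43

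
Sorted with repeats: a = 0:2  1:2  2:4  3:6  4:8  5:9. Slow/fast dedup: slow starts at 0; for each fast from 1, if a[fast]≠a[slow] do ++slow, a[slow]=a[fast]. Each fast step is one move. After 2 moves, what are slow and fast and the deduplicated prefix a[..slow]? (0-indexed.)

(s=0,f=1) a[fast]=2=a[slow] dup → fast++
(s=0,f=2) a[fast]=4≠a[slow]=2 write a[1]=4 → slow++,fast++

slow=1, fast=3, prefix=[2, 4]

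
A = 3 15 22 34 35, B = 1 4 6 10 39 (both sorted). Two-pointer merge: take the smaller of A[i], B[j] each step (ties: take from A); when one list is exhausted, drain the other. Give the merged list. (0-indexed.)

[1, 3, 4, 6, 10, 15, 22, 34, 35, 39]

[i=0,j=0] A[i]=3>B[j]=1 take 1 → j++
[i=0,j=1] A[i]=3<=B[j]=4 take 3 → i++
[i=1,j=1] A[i]=15>B[j]=4 take 4 → j++
[i=1,j=2] A[i]=15>B[j]=6 take 6 → j++
[i=1,j=3] A[i]=15>B[j]=10 take 10 → j++
[i=1,j=4] A[i]=15<=B[j]=39 take 15 → i++
[i=2,j=4] A[i]=22<=B[j]=39 take 22 → i++
[i=3,j=4] A[i]=34<=B[j]=39 take 34 → i++
[i=4,j=4] A[i]=35<=B[j]=39 take 35 → i++
[i=5,j=4] A done, take B[j]=39 → j++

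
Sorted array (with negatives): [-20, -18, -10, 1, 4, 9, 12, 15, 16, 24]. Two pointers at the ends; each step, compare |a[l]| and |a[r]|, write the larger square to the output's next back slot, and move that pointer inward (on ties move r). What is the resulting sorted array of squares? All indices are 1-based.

l=1 r=10: |-20|<=|24| out[10]=576, r--
l=1 r=9: |-20|>|16| out[9]=400, l++
l=2 r=9: |-18|>|16| out[8]=324, l++
l=3 r=9: |-10|<=|16| out[7]=256, r--
l=3 r=8: |-10|<=|15| out[6]=225, r--
l=3 r=7: |-10|<=|12| out[5]=144, r--
l=3 r=6: |-10|>|9| out[4]=100, l++
l=4 r=6: |1|<=|9| out[3]=81, r--
l=4 r=5: |1|<=|4| out[2]=16, r--
l=4 r=4: |1|<=|1| out[1]=1, r--

[1, 16, 81, 100, 144, 225, 256, 324, 400, 576]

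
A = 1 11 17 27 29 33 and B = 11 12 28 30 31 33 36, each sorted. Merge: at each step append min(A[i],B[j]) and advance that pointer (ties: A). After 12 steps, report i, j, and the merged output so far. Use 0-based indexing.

i=6, j=6, merged so far=[1, 11, 11, 12, 17, 27, 28, 29, 30, 31, 33, 33]

[i=0,j=0] A[i]=1<=B[j]=11 take 1 → i++
[i=1,j=0] A[i]=11<=B[j]=11 take 11 → i++
[i=2,j=0] A[i]=17>B[j]=11 take 11 → j++
[i=2,j=1] A[i]=17>B[j]=12 take 12 → j++
[i=2,j=2] A[i]=17<=B[j]=28 take 17 → i++
[i=3,j=2] A[i]=27<=B[j]=28 take 27 → i++
[i=4,j=2] A[i]=29>B[j]=28 take 28 → j++
[i=4,j=3] A[i]=29<=B[j]=30 take 29 → i++
[i=5,j=3] A[i]=33>B[j]=30 take 30 → j++
[i=5,j=4] A[i]=33>B[j]=31 take 31 → j++
[i=5,j=5] A[i]=33<=B[j]=33 take 33 → i++
[i=6,j=5] A done, take B[j]=33 → j++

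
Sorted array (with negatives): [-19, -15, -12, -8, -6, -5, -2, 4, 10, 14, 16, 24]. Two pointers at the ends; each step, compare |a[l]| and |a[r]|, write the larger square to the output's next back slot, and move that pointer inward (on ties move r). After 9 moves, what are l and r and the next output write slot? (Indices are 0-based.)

[0,11] |-19|<=|24| out[11]=576 → r--
[0,10] |-19|>|16| out[10]=361 → l++
[1,10] |-15|<=|16| out[9]=256 → r--
[1,9] |-15|>|14| out[8]=225 → l++
[2,9] |-12|<=|14| out[7]=196 → r--
[2,8] |-12|>|10| out[6]=144 → l++
[3,8] |-8|<=|10| out[5]=100 → r--
[3,7] |-8|>|4| out[4]=64 → l++
[4,7] |-6|>|4| out[3]=36 → l++

l=5, r=7, next write slot=2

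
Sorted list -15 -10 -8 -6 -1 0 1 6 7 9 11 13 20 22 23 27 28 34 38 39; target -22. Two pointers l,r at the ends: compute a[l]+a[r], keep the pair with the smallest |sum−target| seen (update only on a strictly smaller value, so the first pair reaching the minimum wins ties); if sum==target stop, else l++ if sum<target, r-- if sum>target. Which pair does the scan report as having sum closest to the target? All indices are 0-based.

pair (-15, -6) with sum -21 (|Δ|=1)

l=0 r=19: -15+39=24 d=46 *, r--
l=0 r=18: -15+38=23 d=45 *, r--
l=0 r=17: -15+34=19 d=41 *, r--
l=0 r=16: -15+28=13 d=35 *, r--
l=0 r=15: -15+27=12 d=34 *, r--
l=0 r=14: -15+23=8 d=30 *, r--
l=0 r=13: -15+22=7 d=29 *, r--
l=0 r=12: -15+20=5 d=27 *, r--
l=0 r=11: -15+13=-2 d=20 *, r--
l=0 r=10: -15+11=-4 d=18 *, r--
l=0 r=9: -15+9=-6 d=16 *, r--
l=0 r=8: -15+7=-8 d=14 *, r--
l=0 r=7: -15+6=-9 d=13 *, r--
l=0 r=6: -15+1=-14 d=8 *, r--
l=0 r=5: -15+0=-15 d=7 *, r--
l=0 r=4: -15+-1=-16 d=6 *, r--
l=0 r=3: -15+-6=-21 d=1 *, r--
l=0 r=2: -15+-8=-23 d=1, l++
l=1 r=2: -10+-8=-18 d=4, r--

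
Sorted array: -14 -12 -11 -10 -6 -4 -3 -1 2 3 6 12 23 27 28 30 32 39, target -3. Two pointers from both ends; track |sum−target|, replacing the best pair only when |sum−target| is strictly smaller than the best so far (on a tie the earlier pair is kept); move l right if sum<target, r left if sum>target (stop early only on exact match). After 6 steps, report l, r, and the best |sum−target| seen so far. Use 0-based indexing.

l=0 r=17: -14+39=25 d=28 *, r--
l=0 r=16: -14+32=18 d=21 *, r--
l=0 r=15: -14+30=16 d=19 *, r--
l=0 r=14: -14+28=14 d=17 *, r--
l=0 r=13: -14+27=13 d=16 *, r--
l=0 r=12: -14+23=9 d=12 *, r--

l=0, r=11, best |Δ|=12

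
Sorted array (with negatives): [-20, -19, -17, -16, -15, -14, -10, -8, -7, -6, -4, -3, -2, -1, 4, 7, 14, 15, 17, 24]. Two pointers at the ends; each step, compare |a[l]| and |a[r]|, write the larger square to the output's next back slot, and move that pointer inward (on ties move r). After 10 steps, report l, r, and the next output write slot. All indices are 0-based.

l=0 r=19: |-20|<=|24| out[19]=576, r--
l=0 r=18: |-20|>|17| out[18]=400, l++
l=1 r=18: |-19|>|17| out[17]=361, l++
l=2 r=18: |-17|<=|17| out[16]=289, r--
l=2 r=17: |-17|>|15| out[15]=289, l++
l=3 r=17: |-16|>|15| out[14]=256, l++
l=4 r=17: |-15|<=|15| out[13]=225, r--
l=4 r=16: |-15|>|14| out[12]=225, l++
l=5 r=16: |-14|<=|14| out[11]=196, r--
l=5 r=15: |-14|>|7| out[10]=196, l++

l=6, r=15, next write slot=9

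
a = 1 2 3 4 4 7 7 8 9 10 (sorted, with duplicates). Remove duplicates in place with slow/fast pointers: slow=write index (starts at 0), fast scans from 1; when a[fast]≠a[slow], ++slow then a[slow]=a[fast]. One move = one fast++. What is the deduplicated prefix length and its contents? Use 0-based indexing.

length 8; prefix = [1, 2, 3, 4, 7, 8, 9, 10]

slow=0 fast=1: a[fast]=2≠a[slow]=1 write a[1]=2, slow++,fast++
slow=1 fast=2: a[fast]=3≠a[slow]=2 write a[2]=3, slow++,fast++
slow=2 fast=3: a[fast]=4≠a[slow]=3 write a[3]=4, slow++,fast++
slow=3 fast=4: a[fast]=4=a[slow] dup, fast++
slow=3 fast=5: a[fast]=7≠a[slow]=4 write a[4]=7, slow++,fast++
slow=4 fast=6: a[fast]=7=a[slow] dup, fast++
slow=4 fast=7: a[fast]=8≠a[slow]=7 write a[5]=8, slow++,fast++
slow=5 fast=8: a[fast]=9≠a[slow]=8 write a[6]=9, slow++,fast++
slow=6 fast=9: a[fast]=10≠a[slow]=9 write a[7]=10, slow++,fast++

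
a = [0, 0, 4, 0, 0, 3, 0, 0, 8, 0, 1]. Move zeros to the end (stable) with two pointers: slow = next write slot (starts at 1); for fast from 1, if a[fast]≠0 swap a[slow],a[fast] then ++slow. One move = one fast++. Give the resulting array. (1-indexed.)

[4, 3, 8, 1, 0, 0, 0, 0, 0, 0, 0]

slow=1 fast=1: a[fast]=0, fast++
slow=1 fast=2: a[fast]=0, fast++
slow=1 fast=3: a[fast]=4≠0 swap→a[1]=4, slow++,fast++
slow=2 fast=4: a[fast]=0, fast++
slow=2 fast=5: a[fast]=0, fast++
slow=2 fast=6: a[fast]=3≠0 swap→a[2]=3, slow++,fast++
slow=3 fast=7: a[fast]=0, fast++
slow=3 fast=8: a[fast]=0, fast++
slow=3 fast=9: a[fast]=8≠0 swap→a[3]=8, slow++,fast++
slow=4 fast=10: a[fast]=0, fast++
slow=4 fast=11: a[fast]=1≠0 swap→a[4]=1, slow++,fast++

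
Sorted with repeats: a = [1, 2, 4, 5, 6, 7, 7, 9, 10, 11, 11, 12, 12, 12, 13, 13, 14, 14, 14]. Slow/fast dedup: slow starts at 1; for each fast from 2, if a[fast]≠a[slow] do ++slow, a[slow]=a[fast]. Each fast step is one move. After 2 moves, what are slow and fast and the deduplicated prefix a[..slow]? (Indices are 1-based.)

(s=1,f=2) a[fast]=2≠a[slow]=1 write a[2]=2 → slow++,fast++
(s=2,f=3) a[fast]=4≠a[slow]=2 write a[3]=4 → slow++,fast++

slow=3, fast=4, prefix=[1, 2, 4]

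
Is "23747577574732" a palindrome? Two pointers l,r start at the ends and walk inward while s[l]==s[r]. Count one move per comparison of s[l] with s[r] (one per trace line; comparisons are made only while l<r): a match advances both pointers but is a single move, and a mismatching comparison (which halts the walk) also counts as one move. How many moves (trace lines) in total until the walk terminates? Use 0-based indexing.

[0,13] '2'=='2' → l++,r--
[1,12] '3'=='3' → l++,r--
[2,11] '7'=='7' → l++,r--
[3,10] '4'=='4' → l++,r--
[4,9] '7'=='7' → l++,r--
[5,8] '5'=='5' → l++,r--
[6,7] '7'=='7' → l++,r--

7 moves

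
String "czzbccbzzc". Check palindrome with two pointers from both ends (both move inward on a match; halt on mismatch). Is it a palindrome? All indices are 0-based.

[0,9] 'c'=='c' → l++,r--
[1,8] 'z'=='z' → l++,r--
[2,7] 'z'=='z' → l++,r--
[3,6] 'b'=='b' → l++,r--
[4,5] 'c'=='c' → l++,r--

palindrome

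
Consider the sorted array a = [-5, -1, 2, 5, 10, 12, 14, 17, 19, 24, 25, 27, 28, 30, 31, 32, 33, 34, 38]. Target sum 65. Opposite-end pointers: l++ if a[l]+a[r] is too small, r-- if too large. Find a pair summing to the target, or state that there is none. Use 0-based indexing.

[0,18] -5+38=33 <65 → l++
[1,18] -1+38=37 <65 → l++
[2,18] 2+38=40 <65 → l++
[3,18] 5+38=43 <65 → l++
[4,18] 10+38=48 <65 → l++
[5,18] 12+38=50 <65 → l++
[6,18] 14+38=52 <65 → l++
[7,18] 17+38=55 <65 → l++
[8,18] 19+38=57 <65 → l++
[9,18] 24+38=62 <65 → l++
[10,18] 25+38=63 <65 → l++
[11,18] 27+38=65 → found

(27, 38)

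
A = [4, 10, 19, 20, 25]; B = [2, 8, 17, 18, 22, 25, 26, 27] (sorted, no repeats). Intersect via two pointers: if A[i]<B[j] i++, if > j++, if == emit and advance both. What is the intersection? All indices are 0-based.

i=0 j=0: 4>2, j++
i=0 j=1: 4<8, i++
i=1 j=1: 10>8, j++
i=1 j=2: 10<17, i++
i=2 j=2: 19>17, j++
i=2 j=3: 19>18, j++
i=2 j=4: 19<22, i++
i=3 j=4: 20<22, i++
i=4 j=4: 25>22, j++
i=4 j=5: 25==25 emit, i++,j++

intersection = [25]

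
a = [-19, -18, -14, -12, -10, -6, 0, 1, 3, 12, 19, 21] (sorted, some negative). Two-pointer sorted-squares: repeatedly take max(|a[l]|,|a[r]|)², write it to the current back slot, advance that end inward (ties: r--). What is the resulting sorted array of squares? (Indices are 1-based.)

l=1 r=12: |-19|<=|21| out[12]=441, r--
l=1 r=11: |-19|<=|19| out[11]=361, r--
l=1 r=10: |-19|>|12| out[10]=361, l++
l=2 r=10: |-18|>|12| out[9]=324, l++
l=3 r=10: |-14|>|12| out[8]=196, l++
l=4 r=10: |-12|<=|12| out[7]=144, r--
l=4 r=9: |-12|>|3| out[6]=144, l++
l=5 r=9: |-10|>|3| out[5]=100, l++
l=6 r=9: |-6|>|3| out[4]=36, l++
l=7 r=9: |0|<=|3| out[3]=9, r--
l=7 r=8: |0|<=|1| out[2]=1, r--
l=7 r=7: |0|<=|0| out[1]=0, r--

[0, 1, 9, 36, 100, 144, 144, 196, 324, 361, 361, 441]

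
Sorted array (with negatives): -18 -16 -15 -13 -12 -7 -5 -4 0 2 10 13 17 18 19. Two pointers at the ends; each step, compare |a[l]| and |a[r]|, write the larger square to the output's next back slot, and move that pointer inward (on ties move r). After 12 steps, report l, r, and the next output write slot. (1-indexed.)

l=1 r=15: |-18|<=|19| out[15]=361, r--
l=1 r=14: |-18|<=|18| out[14]=324, r--
l=1 r=13: |-18|>|17| out[13]=324, l++
l=2 r=13: |-16|<=|17| out[12]=289, r--
l=2 r=12: |-16|>|13| out[11]=256, l++
l=3 r=12: |-15|>|13| out[10]=225, l++
l=4 r=12: |-13|<=|13| out[9]=169, r--
l=4 r=11: |-13|>|10| out[8]=169, l++
l=5 r=11: |-12|>|10| out[7]=144, l++
l=6 r=11: |-7|<=|10| out[6]=100, r--
l=6 r=10: |-7|>|2| out[5]=49, l++
l=7 r=10: |-5|>|2| out[4]=25, l++

l=8, r=10, next write slot=3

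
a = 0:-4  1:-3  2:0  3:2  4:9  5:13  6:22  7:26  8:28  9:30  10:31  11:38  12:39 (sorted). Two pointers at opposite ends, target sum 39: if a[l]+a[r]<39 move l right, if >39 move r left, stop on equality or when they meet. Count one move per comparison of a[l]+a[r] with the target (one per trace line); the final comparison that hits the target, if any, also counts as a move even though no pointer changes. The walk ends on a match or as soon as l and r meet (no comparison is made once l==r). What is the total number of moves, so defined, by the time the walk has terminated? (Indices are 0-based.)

3 moves

l=0 r=12: -4+39=35 <39, l++
l=1 r=12: -3+39=36 <39, l++
l=2 r=12: 0+39=39, found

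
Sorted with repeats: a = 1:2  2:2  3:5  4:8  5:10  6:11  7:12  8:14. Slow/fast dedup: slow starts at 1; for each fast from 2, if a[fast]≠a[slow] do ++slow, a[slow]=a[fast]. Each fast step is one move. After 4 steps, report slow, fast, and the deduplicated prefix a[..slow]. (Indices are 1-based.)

slow=4, fast=6, prefix=[2, 5, 8, 10]

(s=1,f=2) a[fast]=2=a[slow] dup → fast++
(s=1,f=3) a[fast]=5≠a[slow]=2 write a[2]=5 → slow++,fast++
(s=2,f=4) a[fast]=8≠a[slow]=5 write a[3]=8 → slow++,fast++
(s=3,f=5) a[fast]=10≠a[slow]=8 write a[4]=10 → slow++,fast++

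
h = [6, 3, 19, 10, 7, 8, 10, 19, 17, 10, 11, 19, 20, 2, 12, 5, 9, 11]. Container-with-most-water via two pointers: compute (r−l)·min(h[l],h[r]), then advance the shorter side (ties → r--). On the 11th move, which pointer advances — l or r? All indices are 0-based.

l=0 r=17: min(6,11)*17=102 best=102 *, l++
l=1 r=17: min(3,11)*16=48 best=102, l++
l=2 r=17: min(19,11)*15=165 best=165 *, r--
l=2 r=16: min(19,9)*14=126 best=165, r--
l=2 r=15: min(19,5)*13=65 best=165, r--
l=2 r=14: min(19,12)*12=144 best=165, r--
l=2 r=13: min(19,2)*11=22 best=165, r--
l=2 r=12: min(19,20)*10=190 best=190 *, l++
l=3 r=12: min(10,20)*9=90 best=190, l++
l=4 r=12: min(7,20)*8=56 best=190, l++
l=5 r=12: min(8,20)*7=56 best=190, l++

l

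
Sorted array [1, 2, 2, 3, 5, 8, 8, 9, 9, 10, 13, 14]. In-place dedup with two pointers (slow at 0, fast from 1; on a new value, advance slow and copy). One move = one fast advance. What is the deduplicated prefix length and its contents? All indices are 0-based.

slow=0 fast=1: a[fast]=2≠a[slow]=1 write a[1]=2, slow++,fast++
slow=1 fast=2: a[fast]=2=a[slow] dup, fast++
slow=1 fast=3: a[fast]=3≠a[slow]=2 write a[2]=3, slow++,fast++
slow=2 fast=4: a[fast]=5≠a[slow]=3 write a[3]=5, slow++,fast++
slow=3 fast=5: a[fast]=8≠a[slow]=5 write a[4]=8, slow++,fast++
slow=4 fast=6: a[fast]=8=a[slow] dup, fast++
slow=4 fast=7: a[fast]=9≠a[slow]=8 write a[5]=9, slow++,fast++
slow=5 fast=8: a[fast]=9=a[slow] dup, fast++
slow=5 fast=9: a[fast]=10≠a[slow]=9 write a[6]=10, slow++,fast++
slow=6 fast=10: a[fast]=13≠a[slow]=10 write a[7]=13, slow++,fast++
slow=7 fast=11: a[fast]=14≠a[slow]=13 write a[8]=14, slow++,fast++

length 9; prefix = [1, 2, 3, 5, 8, 9, 10, 13, 14]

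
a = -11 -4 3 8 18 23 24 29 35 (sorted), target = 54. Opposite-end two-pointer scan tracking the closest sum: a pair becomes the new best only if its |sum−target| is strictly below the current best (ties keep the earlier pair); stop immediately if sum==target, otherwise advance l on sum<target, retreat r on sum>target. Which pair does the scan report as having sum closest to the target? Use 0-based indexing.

[0,8] -11+35=24 d=30 * → l++
[1,8] -4+35=31 d=23 * → l++
[2,8] 3+35=38 d=16 * → l++
[3,8] 8+35=43 d=11 * → l++
[4,8] 18+35=53 d=1 * → l++
[5,8] 23+35=58 d=4 → r--
[5,7] 23+29=52 d=2 → l++
[6,7] 24+29=53 d=1 → l++

pair (18, 35) with sum 53 (|Δ|=1)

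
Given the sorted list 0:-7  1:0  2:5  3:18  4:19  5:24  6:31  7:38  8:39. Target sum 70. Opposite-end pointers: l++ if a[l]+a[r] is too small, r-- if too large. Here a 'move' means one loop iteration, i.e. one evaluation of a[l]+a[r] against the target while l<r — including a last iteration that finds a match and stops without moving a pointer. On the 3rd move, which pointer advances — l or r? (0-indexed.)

l

[0,8] -7+39=32 <70 → l++
[1,8] 0+39=39 <70 → l++
[2,8] 5+39=44 <70 → l++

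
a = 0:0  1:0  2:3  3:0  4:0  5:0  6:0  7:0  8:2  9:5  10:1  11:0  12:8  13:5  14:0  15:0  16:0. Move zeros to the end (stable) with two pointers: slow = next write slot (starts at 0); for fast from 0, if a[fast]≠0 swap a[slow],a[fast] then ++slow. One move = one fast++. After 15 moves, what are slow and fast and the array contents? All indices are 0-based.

slow=6, fast=15, a=[3, 2, 5, 1, 8, 5, 0, 0, 0, 0, 0, 0, 0, 0, 0, 0, 0]

slow=0 fast=0: a[fast]=0, fast++
slow=0 fast=1: a[fast]=0, fast++
slow=0 fast=2: a[fast]=3≠0 swap→a[0]=3, slow++,fast++
slow=1 fast=3: a[fast]=0, fast++
slow=1 fast=4: a[fast]=0, fast++
slow=1 fast=5: a[fast]=0, fast++
slow=1 fast=6: a[fast]=0, fast++
slow=1 fast=7: a[fast]=0, fast++
slow=1 fast=8: a[fast]=2≠0 swap→a[1]=2, slow++,fast++
slow=2 fast=9: a[fast]=5≠0 swap→a[2]=5, slow++,fast++
slow=3 fast=10: a[fast]=1≠0 swap→a[3]=1, slow++,fast++
slow=4 fast=11: a[fast]=0, fast++
slow=4 fast=12: a[fast]=8≠0 swap→a[4]=8, slow++,fast++
slow=5 fast=13: a[fast]=5≠0 swap→a[5]=5, slow++,fast++
slow=6 fast=14: a[fast]=0, fast++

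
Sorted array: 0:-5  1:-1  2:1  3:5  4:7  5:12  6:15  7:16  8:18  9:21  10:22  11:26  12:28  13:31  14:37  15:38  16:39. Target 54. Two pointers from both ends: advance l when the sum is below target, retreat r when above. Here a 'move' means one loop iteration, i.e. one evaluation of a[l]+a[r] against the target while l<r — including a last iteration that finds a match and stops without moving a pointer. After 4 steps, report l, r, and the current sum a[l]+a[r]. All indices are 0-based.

[0,16] -5+39=34 <54 → l++
[1,16] -1+39=38 <54 → l++
[2,16] 1+39=40 <54 → l++
[3,16] 5+39=44 <54 → l++

l=4, r=16, sum=46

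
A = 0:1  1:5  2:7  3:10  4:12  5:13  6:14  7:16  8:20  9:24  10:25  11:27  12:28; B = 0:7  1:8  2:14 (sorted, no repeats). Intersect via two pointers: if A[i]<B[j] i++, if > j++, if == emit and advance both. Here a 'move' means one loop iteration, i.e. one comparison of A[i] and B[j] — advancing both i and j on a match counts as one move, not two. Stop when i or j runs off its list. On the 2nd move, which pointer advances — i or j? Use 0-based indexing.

i

[i=0,j=0] 1<7 → i++
[i=1,j=0] 5<7 → i++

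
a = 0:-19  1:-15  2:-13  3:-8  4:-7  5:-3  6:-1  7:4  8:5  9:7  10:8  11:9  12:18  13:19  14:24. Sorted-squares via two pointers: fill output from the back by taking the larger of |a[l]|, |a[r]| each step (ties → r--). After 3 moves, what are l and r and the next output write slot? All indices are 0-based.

l=1, r=12, next write slot=11

l=0 r=14: |-19|<=|24| out[14]=576, r--
l=0 r=13: |-19|<=|19| out[13]=361, r--
l=0 r=12: |-19|>|18| out[12]=361, l++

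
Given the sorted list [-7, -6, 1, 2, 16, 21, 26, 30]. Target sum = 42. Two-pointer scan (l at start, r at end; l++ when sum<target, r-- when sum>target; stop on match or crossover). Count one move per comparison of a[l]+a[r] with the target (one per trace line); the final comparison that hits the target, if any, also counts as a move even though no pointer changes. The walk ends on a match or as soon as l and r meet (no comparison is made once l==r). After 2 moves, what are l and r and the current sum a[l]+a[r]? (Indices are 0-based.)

l=2, r=7, sum=31

l=0 r=7: -7+30=23 <42, l++
l=1 r=7: -6+30=24 <42, l++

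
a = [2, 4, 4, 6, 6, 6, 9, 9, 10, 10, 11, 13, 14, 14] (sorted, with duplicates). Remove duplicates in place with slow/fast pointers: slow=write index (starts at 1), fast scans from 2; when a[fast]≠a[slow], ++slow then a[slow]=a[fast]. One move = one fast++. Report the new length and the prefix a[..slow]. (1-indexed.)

slow=1 fast=2: a[fast]=4≠a[slow]=2 write a[2]=4, slow++,fast++
slow=2 fast=3: a[fast]=4=a[slow] dup, fast++
slow=2 fast=4: a[fast]=6≠a[slow]=4 write a[3]=6, slow++,fast++
slow=3 fast=5: a[fast]=6=a[slow] dup, fast++
slow=3 fast=6: a[fast]=6=a[slow] dup, fast++
slow=3 fast=7: a[fast]=9≠a[slow]=6 write a[4]=9, slow++,fast++
slow=4 fast=8: a[fast]=9=a[slow] dup, fast++
slow=4 fast=9: a[fast]=10≠a[slow]=9 write a[5]=10, slow++,fast++
slow=5 fast=10: a[fast]=10=a[slow] dup, fast++
slow=5 fast=11: a[fast]=11≠a[slow]=10 write a[6]=11, slow++,fast++
slow=6 fast=12: a[fast]=13≠a[slow]=11 write a[7]=13, slow++,fast++
slow=7 fast=13: a[fast]=14≠a[slow]=13 write a[8]=14, slow++,fast++
slow=8 fast=14: a[fast]=14=a[slow] dup, fast++

length 8; prefix = [2, 4, 6, 9, 10, 11, 13, 14]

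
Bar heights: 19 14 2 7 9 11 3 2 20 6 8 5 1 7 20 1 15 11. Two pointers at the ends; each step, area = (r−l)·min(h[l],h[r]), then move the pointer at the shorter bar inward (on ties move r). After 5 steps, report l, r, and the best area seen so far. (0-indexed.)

l=2, r=14, best area=266

[0,17] min(19,11)*17=187 best=187 * → r--
[0,16] min(19,15)*16=240 best=240 * → r--
[0,15] min(19,1)*15=15 best=240 → r--
[0,14] min(19,20)*14=266 best=266 * → l++
[1,14] min(14,20)*13=182 best=266 → l++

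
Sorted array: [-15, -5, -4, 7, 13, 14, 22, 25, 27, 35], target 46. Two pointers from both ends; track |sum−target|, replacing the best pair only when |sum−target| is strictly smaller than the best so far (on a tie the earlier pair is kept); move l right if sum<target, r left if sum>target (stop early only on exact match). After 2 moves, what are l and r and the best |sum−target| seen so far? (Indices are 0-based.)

l=2, r=9, best |Δ|=16

l=0 r=9: -15+35=20 d=26 *, l++
l=1 r=9: -5+35=30 d=16 *, l++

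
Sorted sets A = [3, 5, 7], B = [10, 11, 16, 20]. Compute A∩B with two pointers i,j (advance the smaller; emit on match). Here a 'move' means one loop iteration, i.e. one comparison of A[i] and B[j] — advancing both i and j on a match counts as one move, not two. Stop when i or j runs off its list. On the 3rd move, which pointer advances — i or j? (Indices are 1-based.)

i

i=1 j=1: 3<10, i++
i=2 j=1: 5<10, i++
i=3 j=1: 7<10, i++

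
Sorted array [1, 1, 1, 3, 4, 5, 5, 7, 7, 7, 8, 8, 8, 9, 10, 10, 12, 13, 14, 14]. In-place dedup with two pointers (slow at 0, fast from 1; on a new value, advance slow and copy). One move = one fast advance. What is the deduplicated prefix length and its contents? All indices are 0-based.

(s=0,f=1) a[fast]=1=a[slow] dup → fast++
(s=0,f=2) a[fast]=1=a[slow] dup → fast++
(s=0,f=3) a[fast]=3≠a[slow]=1 write a[1]=3 → slow++,fast++
(s=1,f=4) a[fast]=4≠a[slow]=3 write a[2]=4 → slow++,fast++
(s=2,f=5) a[fast]=5≠a[slow]=4 write a[3]=5 → slow++,fast++
(s=3,f=6) a[fast]=5=a[slow] dup → fast++
(s=3,f=7) a[fast]=7≠a[slow]=5 write a[4]=7 → slow++,fast++
(s=4,f=8) a[fast]=7=a[slow] dup → fast++
(s=4,f=9) a[fast]=7=a[slow] dup → fast++
(s=4,f=10) a[fast]=8≠a[slow]=7 write a[5]=8 → slow++,fast++
(s=5,f=11) a[fast]=8=a[slow] dup → fast++
(s=5,f=12) a[fast]=8=a[slow] dup → fast++
(s=5,f=13) a[fast]=9≠a[slow]=8 write a[6]=9 → slow++,fast++
(s=6,f=14) a[fast]=10≠a[slow]=9 write a[7]=10 → slow++,fast++
(s=7,f=15) a[fast]=10=a[slow] dup → fast++
(s=7,f=16) a[fast]=12≠a[slow]=10 write a[8]=12 → slow++,fast++
(s=8,f=17) a[fast]=13≠a[slow]=12 write a[9]=13 → slow++,fast++
(s=9,f=18) a[fast]=14≠a[slow]=13 write a[10]=14 → slow++,fast++
(s=10,f=19) a[fast]=14=a[slow] dup → fast++

length 11; prefix = [1, 3, 4, 5, 7, 8, 9, 10, 12, 13, 14]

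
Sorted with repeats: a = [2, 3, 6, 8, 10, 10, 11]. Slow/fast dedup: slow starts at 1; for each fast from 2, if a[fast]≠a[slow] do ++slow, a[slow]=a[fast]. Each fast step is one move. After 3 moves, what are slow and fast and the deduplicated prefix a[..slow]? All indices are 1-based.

(s=1,f=2) a[fast]=3≠a[slow]=2 write a[2]=3 → slow++,fast++
(s=2,f=3) a[fast]=6≠a[slow]=3 write a[3]=6 → slow++,fast++
(s=3,f=4) a[fast]=8≠a[slow]=6 write a[4]=8 → slow++,fast++

slow=4, fast=5, prefix=[2, 3, 6, 8]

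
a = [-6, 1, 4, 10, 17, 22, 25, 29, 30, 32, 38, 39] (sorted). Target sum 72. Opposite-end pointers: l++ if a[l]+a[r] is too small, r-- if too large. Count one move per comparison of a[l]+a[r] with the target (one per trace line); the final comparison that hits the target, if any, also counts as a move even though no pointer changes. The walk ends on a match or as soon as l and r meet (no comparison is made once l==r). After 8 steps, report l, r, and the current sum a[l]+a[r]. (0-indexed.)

l=8, r=11, sum=69

[0,11] -6+39=33 <72 → l++
[1,11] 1+39=40 <72 → l++
[2,11] 4+39=43 <72 → l++
[3,11] 10+39=49 <72 → l++
[4,11] 17+39=56 <72 → l++
[5,11] 22+39=61 <72 → l++
[6,11] 25+39=64 <72 → l++
[7,11] 29+39=68 <72 → l++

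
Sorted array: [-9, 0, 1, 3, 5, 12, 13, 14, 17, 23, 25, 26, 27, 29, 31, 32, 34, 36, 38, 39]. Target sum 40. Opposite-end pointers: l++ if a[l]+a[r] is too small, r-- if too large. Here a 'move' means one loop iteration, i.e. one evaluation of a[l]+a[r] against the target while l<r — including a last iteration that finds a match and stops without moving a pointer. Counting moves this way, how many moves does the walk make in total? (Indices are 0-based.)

3 moves

[0,19] -9+39=30 <40 → l++
[1,19] 0+39=39 <40 → l++
[2,19] 1+39=40 → found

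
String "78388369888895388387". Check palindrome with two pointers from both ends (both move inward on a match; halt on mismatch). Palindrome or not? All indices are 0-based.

not a palindrome (mismatch at 6,13)

l=0 r=19: '7'=='7', l++,r--
l=1 r=18: '8'=='8', l++,r--
l=2 r=17: '3'=='3', l++,r--
l=3 r=16: '8'=='8', l++,r--
l=4 r=15: '8'=='8', l++,r--
l=5 r=14: '3'=='3', l++,r--
l=6 r=13: '6'!='5', stop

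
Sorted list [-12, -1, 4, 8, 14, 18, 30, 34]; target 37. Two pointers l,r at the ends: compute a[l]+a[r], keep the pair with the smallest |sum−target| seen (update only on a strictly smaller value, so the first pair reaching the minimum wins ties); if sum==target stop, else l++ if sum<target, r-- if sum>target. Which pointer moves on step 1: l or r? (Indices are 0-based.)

[0,7] -12+34=22 d=15 * → l++

l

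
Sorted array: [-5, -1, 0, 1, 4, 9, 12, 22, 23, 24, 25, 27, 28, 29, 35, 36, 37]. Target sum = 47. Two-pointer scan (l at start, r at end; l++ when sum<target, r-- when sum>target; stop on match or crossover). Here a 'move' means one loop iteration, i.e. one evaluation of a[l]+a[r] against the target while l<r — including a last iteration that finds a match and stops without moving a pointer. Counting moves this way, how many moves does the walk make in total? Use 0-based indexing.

[0,16] -5+37=32 <47 → l++
[1,16] -1+37=36 <47 → l++
[2,16] 0+37=37 <47 → l++
[3,16] 1+37=38 <47 → l++
[4,16] 4+37=41 <47 → l++
[5,16] 9+37=46 <47 → l++
[6,16] 12+37=49 >47 → r--
[6,15] 12+36=48 >47 → r--
[6,14] 12+35=47 → found

9 moves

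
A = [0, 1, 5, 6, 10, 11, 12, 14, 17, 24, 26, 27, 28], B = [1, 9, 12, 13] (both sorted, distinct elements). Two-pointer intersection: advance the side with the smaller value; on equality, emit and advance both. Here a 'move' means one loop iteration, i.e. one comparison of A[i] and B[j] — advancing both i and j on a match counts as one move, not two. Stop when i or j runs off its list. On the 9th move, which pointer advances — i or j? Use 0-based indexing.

j

[i=0,j=0] 0<1 → i++
[i=1,j=0] 1==1 emit → i++,j++
[i=2,j=1] 5<9 → i++
[i=3,j=1] 6<9 → i++
[i=4,j=1] 10>9 → j++
[i=4,j=2] 10<12 → i++
[i=5,j=2] 11<12 → i++
[i=6,j=2] 12==12 emit → i++,j++
[i=7,j=3] 14>13 → j++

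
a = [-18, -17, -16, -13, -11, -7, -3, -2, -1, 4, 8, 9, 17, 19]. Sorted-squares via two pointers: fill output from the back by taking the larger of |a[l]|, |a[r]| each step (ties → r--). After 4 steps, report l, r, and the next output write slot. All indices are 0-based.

l=2, r=11, next write slot=9

l=0 r=13: |-18|<=|19| out[13]=361, r--
l=0 r=12: |-18|>|17| out[12]=324, l++
l=1 r=12: |-17|<=|17| out[11]=289, r--
l=1 r=11: |-17|>|9| out[10]=289, l++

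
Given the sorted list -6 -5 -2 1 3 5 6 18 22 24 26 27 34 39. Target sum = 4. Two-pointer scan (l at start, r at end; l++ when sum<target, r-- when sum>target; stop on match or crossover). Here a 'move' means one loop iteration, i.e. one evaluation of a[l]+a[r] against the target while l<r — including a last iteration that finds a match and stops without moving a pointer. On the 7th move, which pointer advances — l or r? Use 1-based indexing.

r

l=1 r=14: -6+39=33 >4, r--
l=1 r=13: -6+34=28 >4, r--
l=1 r=12: -6+27=21 >4, r--
l=1 r=11: -6+26=20 >4, r--
l=1 r=10: -6+24=18 >4, r--
l=1 r=9: -6+22=16 >4, r--
l=1 r=8: -6+18=12 >4, r--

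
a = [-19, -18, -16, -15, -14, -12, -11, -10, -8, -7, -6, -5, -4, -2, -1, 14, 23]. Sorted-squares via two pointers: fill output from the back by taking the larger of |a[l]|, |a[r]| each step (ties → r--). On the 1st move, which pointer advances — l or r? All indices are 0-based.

[0,16] |-19|<=|23| out[16]=529 → r--

r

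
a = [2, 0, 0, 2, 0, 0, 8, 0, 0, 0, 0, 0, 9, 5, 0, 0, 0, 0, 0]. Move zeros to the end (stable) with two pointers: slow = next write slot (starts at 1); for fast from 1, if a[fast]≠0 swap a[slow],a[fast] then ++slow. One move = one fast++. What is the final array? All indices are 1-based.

[2, 2, 8, 9, 5, 0, 0, 0, 0, 0, 0, 0, 0, 0, 0, 0, 0, 0, 0]

slow=1 fast=1: a[fast]=2≠0 swap→a[1]=2, slow++,fast++
slow=2 fast=2: a[fast]=0, fast++
slow=2 fast=3: a[fast]=0, fast++
slow=2 fast=4: a[fast]=2≠0 swap→a[2]=2, slow++,fast++
slow=3 fast=5: a[fast]=0, fast++
slow=3 fast=6: a[fast]=0, fast++
slow=3 fast=7: a[fast]=8≠0 swap→a[3]=8, slow++,fast++
slow=4 fast=8: a[fast]=0, fast++
slow=4 fast=9: a[fast]=0, fast++
slow=4 fast=10: a[fast]=0, fast++
slow=4 fast=11: a[fast]=0, fast++
slow=4 fast=12: a[fast]=0, fast++
slow=4 fast=13: a[fast]=9≠0 swap→a[4]=9, slow++,fast++
slow=5 fast=14: a[fast]=5≠0 swap→a[5]=5, slow++,fast++
slow=6 fast=15: a[fast]=0, fast++
slow=6 fast=16: a[fast]=0, fast++
slow=6 fast=17: a[fast]=0, fast++
slow=6 fast=18: a[fast]=0, fast++
slow=6 fast=19: a[fast]=0, fast++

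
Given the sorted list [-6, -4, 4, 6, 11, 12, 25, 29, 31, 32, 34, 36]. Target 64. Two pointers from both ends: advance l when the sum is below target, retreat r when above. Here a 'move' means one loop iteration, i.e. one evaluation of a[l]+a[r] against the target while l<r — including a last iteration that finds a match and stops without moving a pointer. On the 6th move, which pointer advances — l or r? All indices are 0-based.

l

l=0 r=11: -6+36=30 <64, l++
l=1 r=11: -4+36=32 <64, l++
l=2 r=11: 4+36=40 <64, l++
l=3 r=11: 6+36=42 <64, l++
l=4 r=11: 11+36=47 <64, l++
l=5 r=11: 12+36=48 <64, l++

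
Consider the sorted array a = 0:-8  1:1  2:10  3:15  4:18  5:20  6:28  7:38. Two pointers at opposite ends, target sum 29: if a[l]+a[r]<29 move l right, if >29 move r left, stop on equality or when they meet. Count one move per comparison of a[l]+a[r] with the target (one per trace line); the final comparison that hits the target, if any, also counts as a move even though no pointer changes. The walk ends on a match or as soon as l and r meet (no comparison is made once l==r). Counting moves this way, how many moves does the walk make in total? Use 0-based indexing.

l=0 r=7: -8+38=30 >29, r--
l=0 r=6: -8+28=20 <29, l++
l=1 r=6: 1+28=29, found

3 moves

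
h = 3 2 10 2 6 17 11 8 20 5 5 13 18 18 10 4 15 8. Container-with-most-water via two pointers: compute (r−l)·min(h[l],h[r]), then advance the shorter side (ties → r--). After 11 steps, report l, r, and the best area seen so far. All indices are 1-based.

l=1 r=18: min(3,8)*17=51 best=51 *, l++
l=2 r=18: min(2,8)*16=32 best=51, l++
l=3 r=18: min(10,8)*15=120 best=120 *, r--
l=3 r=17: min(10,15)*14=140 best=140 *, l++
l=4 r=17: min(2,15)*13=26 best=140, l++
l=5 r=17: min(6,15)*12=72 best=140, l++
l=6 r=17: min(17,15)*11=165 best=165 *, r--
l=6 r=16: min(17,4)*10=40 best=165, r--
l=6 r=15: min(17,10)*9=90 best=165, r--
l=6 r=14: min(17,18)*8=136 best=165, l++
l=7 r=14: min(11,18)*7=77 best=165, l++

l=8, r=14, best area=165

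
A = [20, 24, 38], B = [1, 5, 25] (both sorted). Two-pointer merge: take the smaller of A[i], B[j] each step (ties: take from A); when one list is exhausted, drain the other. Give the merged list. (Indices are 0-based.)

i=0 j=0: A[i]=20>B[j]=1 take 1, j++
i=0 j=1: A[i]=20>B[j]=5 take 5, j++
i=0 j=2: A[i]=20<=B[j]=25 take 20, i++
i=1 j=2: A[i]=24<=B[j]=25 take 24, i++
i=2 j=2: A[i]=38>B[j]=25 take 25, j++
i=2 j=3: B done, take A[i]=38, i++

[1, 5, 20, 24, 25, 38]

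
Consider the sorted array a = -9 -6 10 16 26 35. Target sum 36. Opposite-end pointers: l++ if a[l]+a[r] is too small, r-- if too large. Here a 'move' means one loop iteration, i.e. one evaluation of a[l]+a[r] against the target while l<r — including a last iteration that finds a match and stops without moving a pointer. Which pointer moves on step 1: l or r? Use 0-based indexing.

l

[0,5] -9+35=26 <36 → l++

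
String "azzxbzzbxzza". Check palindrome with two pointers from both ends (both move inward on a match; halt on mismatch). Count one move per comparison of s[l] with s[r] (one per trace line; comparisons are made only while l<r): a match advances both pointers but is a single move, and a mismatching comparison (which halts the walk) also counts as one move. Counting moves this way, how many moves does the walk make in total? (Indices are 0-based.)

6 moves

l=0 r=11: 'a'=='a', l++,r--
l=1 r=10: 'z'=='z', l++,r--
l=2 r=9: 'z'=='z', l++,r--
l=3 r=8: 'x'=='x', l++,r--
l=4 r=7: 'b'=='b', l++,r--
l=5 r=6: 'z'=='z', l++,r--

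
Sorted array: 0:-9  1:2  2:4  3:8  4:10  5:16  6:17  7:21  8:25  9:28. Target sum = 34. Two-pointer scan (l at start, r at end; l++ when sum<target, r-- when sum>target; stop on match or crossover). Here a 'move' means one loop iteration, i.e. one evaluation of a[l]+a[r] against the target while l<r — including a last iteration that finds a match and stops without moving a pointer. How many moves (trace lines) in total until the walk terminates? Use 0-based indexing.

9 moves

l=0 r=9: -9+28=19 <34, l++
l=1 r=9: 2+28=30 <34, l++
l=2 r=9: 4+28=32 <34, l++
l=3 r=9: 8+28=36 >34, r--
l=3 r=8: 8+25=33 <34, l++
l=4 r=8: 10+25=35 >34, r--
l=4 r=7: 10+21=31 <34, l++
l=5 r=7: 16+21=37 >34, r--
l=5 r=6: 16+17=33 <34, l++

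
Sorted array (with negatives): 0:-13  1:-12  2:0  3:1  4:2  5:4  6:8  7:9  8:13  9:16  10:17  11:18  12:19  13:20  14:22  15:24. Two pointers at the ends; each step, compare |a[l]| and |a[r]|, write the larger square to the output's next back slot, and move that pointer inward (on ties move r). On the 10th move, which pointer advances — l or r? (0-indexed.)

l

l=0 r=15: |-13|<=|24| out[15]=576, r--
l=0 r=14: |-13|<=|22| out[14]=484, r--
l=0 r=13: |-13|<=|20| out[13]=400, r--
l=0 r=12: |-13|<=|19| out[12]=361, r--
l=0 r=11: |-13|<=|18| out[11]=324, r--
l=0 r=10: |-13|<=|17| out[10]=289, r--
l=0 r=9: |-13|<=|16| out[9]=256, r--
l=0 r=8: |-13|<=|13| out[8]=169, r--
l=0 r=7: |-13|>|9| out[7]=169, l++
l=1 r=7: |-12|>|9| out[6]=144, l++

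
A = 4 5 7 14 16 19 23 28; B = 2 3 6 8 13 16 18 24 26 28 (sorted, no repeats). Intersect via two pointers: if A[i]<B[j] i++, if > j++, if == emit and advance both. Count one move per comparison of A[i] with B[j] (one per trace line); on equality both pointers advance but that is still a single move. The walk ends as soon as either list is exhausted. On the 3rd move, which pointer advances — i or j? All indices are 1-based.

[i=1,j=1] 4>2 → j++
[i=1,j=2] 4>3 → j++
[i=1,j=3] 4<6 → i++

i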